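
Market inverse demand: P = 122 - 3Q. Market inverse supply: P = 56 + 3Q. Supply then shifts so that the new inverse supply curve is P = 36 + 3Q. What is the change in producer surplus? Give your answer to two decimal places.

126.67

Initial equilibrium: Q_0 = 11, P_0 = 89; CS_0 = (1/2)(11)(33) = 181.5, PS_0 = (1/2)(11)(33) = 181.5.
New equilibrium: 122 - 3Q = 36 + 3Q gives Q_1 = 14.3333, P_1 = 79; CS_1 = 308.1667, PS_1 = 308.1667.
Change in producer surplus = 308.1667 - 181.5 = 126.6667.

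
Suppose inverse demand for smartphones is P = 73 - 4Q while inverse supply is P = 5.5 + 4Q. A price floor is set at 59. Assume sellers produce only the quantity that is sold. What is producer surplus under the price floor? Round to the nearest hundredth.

Without the control, 73 - 4Q = 5.5 + 4Q so Q* = 8.4375 and P* = 39.25.
At the floor price 59, quantity demanded is (73 - 59)/4 = 3.5; demand is the short side, so Q = 3.5 trades at P = 59.
The supply price at Q = 3.5 is 19.5. PS is the trapezoid between 59 and supply over [0, 3.5]: (1/2)[(59 - 5.5) + (59 - 19.5)](3.5) = 162.75.

162.75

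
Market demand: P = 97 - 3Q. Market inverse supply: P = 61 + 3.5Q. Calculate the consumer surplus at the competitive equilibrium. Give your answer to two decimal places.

Equilibrium: 97 - 3Q = 61 + 3.5Q, so Q* = 5.5385 and P* = 80.3846.
The demand choke price is 97, so CS = (1/2)(Q*)(97 - P*) = (1/2)(5.5385)(16.6154) = 46.0118.

46.01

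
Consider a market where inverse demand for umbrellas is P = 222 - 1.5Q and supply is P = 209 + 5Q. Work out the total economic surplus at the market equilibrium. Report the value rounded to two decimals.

Setting demand equal to supply, 13 = 6.5Q, so Q* = 2 and P* = 219.
CS = (1/2)(2)(3) = 3 and PS = (1/2)(2)(10) = 10, so total surplus = 13.

13.00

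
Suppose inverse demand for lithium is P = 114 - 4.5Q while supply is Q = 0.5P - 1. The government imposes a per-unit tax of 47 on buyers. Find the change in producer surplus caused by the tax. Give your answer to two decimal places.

Rewriting supply in inverse form: P = 2 + 2Q.
Without the tax, 114 - 4.5Q = 2 + 2Q so Q* = 17.2308 and P* = 36.4615.
A tax on buyers shifts demand down by 47: (114 - 47) - 4.5Q = 2 + 2Q, so Q_t = 10. Buyers pay P_b = 69; sellers receive P_s = P_b - 47 = 22.
PS falls from (1/2)(17.2308)(34.4615) = 296.8994 to (1/2)(10)(20) = 100, a change of -196.8994.

-196.90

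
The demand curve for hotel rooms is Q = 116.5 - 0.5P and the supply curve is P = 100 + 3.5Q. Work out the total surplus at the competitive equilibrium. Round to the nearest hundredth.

1608.09

Rewriting demand in inverse form: P = 233 - 2Q.
Setting demand equal to supply, 133 = 5.5Q, so Q* = 24.1818 and P* = 184.6364.
CS = (1/2)(24.1818)(48.3636) = 584.7603 and PS = (1/2)(24.1818)(84.6364) = 1023.3306, so total surplus = 1608.0909.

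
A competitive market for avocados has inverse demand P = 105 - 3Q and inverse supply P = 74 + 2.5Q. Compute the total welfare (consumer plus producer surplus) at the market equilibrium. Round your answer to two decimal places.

Equilibrium: 105 - 3Q = 74 + 2.5Q, so Q* = 5.6364 and P* = 88.0909.
Total surplus is the full triangle between the curves from 0 to Q*: (1/2)(5.6364)(105 - 74) = 87.3636.

87.36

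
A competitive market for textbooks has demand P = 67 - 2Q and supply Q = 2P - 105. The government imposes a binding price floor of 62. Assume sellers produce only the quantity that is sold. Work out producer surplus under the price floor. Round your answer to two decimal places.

Rewriting supply in inverse form: P = 52.5 + 0.5Q.
Without the control, 67 - 2Q = 52.5 + 0.5Q so Q* = 5.8 and P* = 55.4.
At the floor price 62, quantity demanded is (67 - 62)/2 = 2.5; demand is the short side, so Q = 2.5 trades at P = 62.
The supply price at Q = 2.5 is 53.75. PS is the trapezoid between 62 and supply over [0, 2.5]: (1/2)[(62 - 52.5) + (62 - 53.75)](2.5) = 22.1875.

22.19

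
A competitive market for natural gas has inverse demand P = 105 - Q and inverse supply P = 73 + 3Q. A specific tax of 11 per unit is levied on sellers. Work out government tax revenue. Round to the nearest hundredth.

57.75

Pre-tax equilibrium: 105 - Q = 73 + 3Q gives Q* = 8, P* = 97.
A tax on sellers shifts supply up by 11: 105 - Q = 73 + 3Q + 11, so Q_t = 5.25. Buyers pay P_b = 99.75; sellers receive P_s = P_b - 11 = 88.75.
Tax revenue = t x Q_t = 11 x 5.25 = 57.75.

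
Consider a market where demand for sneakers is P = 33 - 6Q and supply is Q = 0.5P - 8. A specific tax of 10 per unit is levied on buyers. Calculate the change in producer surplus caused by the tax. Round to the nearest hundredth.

-3.75

Rewriting supply in inverse form: P = 16 + 2Q.
Without the tax, 33 - 6Q = 16 + 2Q so Q* = 2.125 and P* = 20.25.
A tax on buyers shifts demand down by 10: (33 - 10) - 6Q = 16 + 2Q, so Q_t = 0.875. Buyers pay P_b = 27.75; sellers receive P_s = P_b - 10 = 17.75.
PS falls from (1/2)(2.125)(4.25) = 4.5156 to (1/2)(0.875)(1.75) = 0.7656, a change of -3.75.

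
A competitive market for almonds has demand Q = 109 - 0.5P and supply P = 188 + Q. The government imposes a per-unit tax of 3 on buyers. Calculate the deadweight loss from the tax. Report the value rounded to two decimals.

Rewriting demand in inverse form: P = 218 - 2Q.
Pre-tax equilibrium: 218 - 2Q = 188 + Q gives Q* = 10, P* = 198.
A tax on buyers shifts demand down by 3: (218 - 3) - 2Q = 188 + Q, so Q_t = 9. Buyers pay P_b = 200; sellers receive P_s = P_b - 3 = 197.
Deadweight loss is the triangle between the curves from Q_t to Q*: (1/2)(10 - 9)(3) = 1.5.

1.50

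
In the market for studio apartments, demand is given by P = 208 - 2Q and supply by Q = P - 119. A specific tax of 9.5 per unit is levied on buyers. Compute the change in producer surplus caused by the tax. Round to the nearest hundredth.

-88.93

Rewriting supply in inverse form: P = 119 + Q.
Pre-tax equilibrium: 208 - 2Q = 119 + Q gives Q* = 29.6667, P* = 148.6667.
With the tax, buyers' net willingness to pay falls by 9.5: (208 - 9.5) - 2Q = 119 + Q, so Q_t = 26.5. Buyers pay P_b = 155; sellers receive P_s = P_b - 9.5 = 145.5.
Producers lose the trapezoid between P_s and P* out to Q_t plus the triangle from Q_t to Q*: change in PS = 351.125 - 440.0556 = -88.9306.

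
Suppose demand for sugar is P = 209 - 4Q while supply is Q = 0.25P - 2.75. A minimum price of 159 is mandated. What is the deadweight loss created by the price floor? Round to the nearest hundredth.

Rewriting supply in inverse form: P = 11 + 4Q.
Without the control, 209 - 4Q = 11 + 4Q so Q* = 24.75 and P* = 110.
At the floor price 159, quantity demanded is (209 - 159)/4 = 12.5; demand is the short side, so Q = 12.5 trades at P = 159.
The lost-trades triangle has base Q* - 12.5 = 12.25 and height equal to the gap between the curves at Q = 12.5, which is 159 - 61 = 98. DWL = (1/2)(12.25)(98) = 600.25.

600.25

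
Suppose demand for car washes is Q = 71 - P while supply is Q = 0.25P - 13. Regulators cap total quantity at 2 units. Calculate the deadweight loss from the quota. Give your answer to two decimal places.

8.10

Rewriting demand in inverse form: P = 71 - Q.
Rewriting supply in inverse form: P = 52 + 4Q.
Without the quota, 71 - Q = 52 + 4Q gives Q* = 3.8.
At Q = 2 the demand price is 71 - (2) = 69 and the supply price is 52 + 4(2) = 60.
Deadweight loss is the triangle between the curves from 2 to 3.8: (1/2)(69 - 60)(3.8 - 2) = 8.1.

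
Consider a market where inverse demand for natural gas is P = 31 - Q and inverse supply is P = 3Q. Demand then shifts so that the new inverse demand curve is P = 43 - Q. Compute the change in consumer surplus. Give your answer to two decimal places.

Initial equilibrium: Q_0 = 7.75, P_0 = 23.25; CS_0 = (1/2)(7.75)(7.75) = 30.0312, PS_0 = (1/2)(7.75)(23.25) = 90.0938.
New equilibrium: 43 - Q = 3Q gives Q_1 = 10.75, P_1 = 32.25; CS_1 = 57.7812, PS_1 = 173.3438.
Change in consumer surplus = 57.7812 - 30.0312 = 27.75.

27.75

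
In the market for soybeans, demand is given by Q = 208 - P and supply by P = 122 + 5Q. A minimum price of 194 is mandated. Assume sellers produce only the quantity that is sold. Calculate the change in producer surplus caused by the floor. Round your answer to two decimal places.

Rewriting demand in inverse form: P = 208 - Q.
Without the control, 208 - Q = 122 + 5Q so Q* = 14.3333 and P* = 193.6667.
At P = 194, buyers demand (208 - 194)/1 = 14 while sellers would supply more, so the quantity traded is 14 at price 194.
PS goes from (1/2)(14.3333)(71.6667) = 513.6111 to 518 (computed as (194 - 122)(14) - (1/2)(5)(14)^2), a change of 4.3889.

4.39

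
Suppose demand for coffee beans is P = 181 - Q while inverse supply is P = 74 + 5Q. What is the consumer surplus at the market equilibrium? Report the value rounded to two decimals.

159.01

Setting demand equal to supply, 107 = 6Q, so Q* = 17.8333 and P* = 163.1667.
CS is the area between the demand curve and P* from 0 to Q*: (1/2)(17.8333)(17.8333) = 159.0139.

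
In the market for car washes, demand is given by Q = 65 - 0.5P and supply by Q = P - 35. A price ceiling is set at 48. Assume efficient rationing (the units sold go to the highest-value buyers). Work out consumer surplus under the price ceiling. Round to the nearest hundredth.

Rewriting demand in inverse form: P = 130 - 2Q.
Rewriting supply in inverse form: P = 35 + Q.
Free-market equilibrium: 130 - 2Q = 35 + Q gives Q* = 31.6667, P* = 66.6667.
At the ceiling price 48, quantity supplied is (48 - 35)/1 = 13; supply is the short side, so Q = 13 trades at P = 48.
The demand price at Q = 13 is 104. CS is the trapezoid between demand and 48 over [0, 13]: (1/2)[(130 - 48) + (104 - 48)](13) = 897.

897.00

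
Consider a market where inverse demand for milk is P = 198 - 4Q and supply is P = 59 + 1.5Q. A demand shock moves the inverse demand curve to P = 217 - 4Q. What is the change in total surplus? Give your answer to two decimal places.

Initial equilibrium: Q_0 = 25.2727, P_0 = 96.9091; CS_0 = (1/2)(25.2727)(101.0909) = 1277.4215, PS_0 = (1/2)(25.2727)(37.9091) = 479.0331.
New equilibrium: 217 - 4Q = 59 + 1.5Q gives Q_1 = 28.7273, P_1 = 102.0909; CS_1 = 1650.5124, PS_1 = 618.9421.
Change in total surplus = (1650.5124 + 618.9421) - (1277.4215 + 479.0331) = 513.

513.00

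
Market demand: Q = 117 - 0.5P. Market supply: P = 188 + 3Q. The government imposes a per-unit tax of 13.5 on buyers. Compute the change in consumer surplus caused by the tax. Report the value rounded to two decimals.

Rewriting demand in inverse form: P = 234 - 2Q.
Without the tax, 234 - 2Q = 188 + 3Q so Q* = 9.2 and P* = 215.6.
With the tax, buyers' net willingness to pay falls by 13.5: (234 - 13.5) - 2Q = 188 + 3Q, so Q_t = 6.5. Buyers pay P_b = 221; sellers receive P_s = P_b - 13.5 = 207.5.
Consumers lose the trapezoid between P* and P_b out to Q_t plus the triangle from Q_t to Q*: change in CS = 42.25 - 84.64 = -42.39.

-42.39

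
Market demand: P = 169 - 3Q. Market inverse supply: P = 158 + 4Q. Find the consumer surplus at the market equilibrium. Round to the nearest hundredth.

3.70

Set 169 - 3Q = 158 + 4Q, which gives 11 = 7Q, so Q* = 1.5714 and P* = 169 - 3(1.5714) = 164.2857.
Consumer surplus is the triangle under demand above P*: (1/2)(1.5714)(169 - 164.2857) = (1/2)(1.5714)(4.7143) = 3.7041.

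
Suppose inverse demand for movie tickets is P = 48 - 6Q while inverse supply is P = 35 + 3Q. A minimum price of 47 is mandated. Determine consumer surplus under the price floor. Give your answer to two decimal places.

Without the control, 48 - 6Q = 35 + 3Q so Q* = 1.4444 and P* = 39.3333.
At the floor price 47, quantity demanded is (48 - 47)/6 = 0.1667; demand is the short side, so Q = 0.1667 trades at P = 47.
CS is the triangle under demand above 47: (1/2)(0.1667)(48 - 47) = 0.0833.

0.08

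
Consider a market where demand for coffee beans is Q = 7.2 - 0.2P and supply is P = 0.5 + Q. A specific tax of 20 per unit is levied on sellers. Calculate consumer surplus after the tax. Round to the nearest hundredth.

16.68

Rewriting demand in inverse form: P = 36 - 5Q.
Pre-tax equilibrium: 36 - 5Q = 0.5 + Q gives Q* = 5.9167, P* = 6.4167.
A tax on sellers shifts supply up by 20: 36 - 5Q = 0.5 + Q + 20, so Q_t = 2.5833. Buyers pay P_b = 23.0833; sellers receive P_s = P_b - 20 = 3.0833.
Consumer surplus is the triangle under demand above P_b: (1/2)(2.5833)(36 - 23.0833) = 16.684.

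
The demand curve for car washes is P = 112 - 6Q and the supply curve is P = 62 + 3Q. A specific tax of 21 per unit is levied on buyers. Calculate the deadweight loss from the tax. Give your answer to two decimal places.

Pre-tax equilibrium: 112 - 6Q = 62 + 3Q gives Q* = 5.5556, P* = 78.6667.
A tax on buyers shifts demand down by 21: (112 - 21) - 6Q = 62 + 3Q, so Q_t = 3.2222. Buyers pay P_b = 92.6667; sellers receive P_s = P_b - 21 = 71.6667.
Deadweight loss is the triangle between the curves from Q_t to Q*: (1/2)(5.5556 - 3.2222)(21) = 24.5.

24.50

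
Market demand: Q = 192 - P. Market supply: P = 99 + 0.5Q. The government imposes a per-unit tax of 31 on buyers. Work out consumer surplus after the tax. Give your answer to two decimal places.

Rewriting demand in inverse form: P = 192 - Q.
Without the tax, 192 - Q = 99 + 0.5Q so Q* = 62 and P* = 130.
With the tax, buyers' net willingness to pay falls by 31: (192 - 31) - Q = 99 + 0.5Q, so Q_t = 41.3333. Buyers pay P_b = 150.6667; sellers receive P_s = P_b - 31 = 119.6667.
CS = (1/2)(Q_t)(192 - P_b) = (1/2)(41.3333)(41.3333) = 854.2222.

854.22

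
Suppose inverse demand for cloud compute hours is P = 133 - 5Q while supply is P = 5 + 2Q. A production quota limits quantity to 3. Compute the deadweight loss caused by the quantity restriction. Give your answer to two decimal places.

Without the quota, 133 - 5Q = 5 + 2Q gives Q* = 18.2857.
At Q = 3 the demand price is 133 - 5(3) = 118 and the supply price is 5 + 2(3) = 11.
DWL = (1/2)(gap between curves at 3) x (Q* - 3) = (1/2)(107)(15.2857) = 817.7857.

817.79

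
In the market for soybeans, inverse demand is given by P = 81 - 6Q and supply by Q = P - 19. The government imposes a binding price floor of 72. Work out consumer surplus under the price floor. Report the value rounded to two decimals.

6.75

Rewriting supply in inverse form: P = 19 + Q.
Without the control, 81 - 6Q = 19 + Q so Q* = 8.8571 and P* = 27.8571.
At P = 72, buyers demand (81 - 72)/6 = 1.5 while sellers would supply more, so the quantity traded is 1.5 at price 72.
CS is the triangle under demand above 72: (1/2)(1.5)(81 - 72) = 6.75.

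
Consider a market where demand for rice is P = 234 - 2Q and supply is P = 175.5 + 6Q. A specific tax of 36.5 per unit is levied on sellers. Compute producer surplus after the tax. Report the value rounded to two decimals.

22.69

Without the tax, 234 - 2Q = 175.5 + 6Q so Q* = 7.3125 and P* = 219.375.
With the tax, sellers need 36.5 more per unit: 234 - 2Q = 175.5 + 6Q + 36.5, so Q_t = 2.75. Buyers pay P_b = 228.5; sellers receive P_s = P_b - 36.5 = 192.
PS = (1/2)(Q_t)(P_s - 175.5) = (1/2)(2.75)(16.5) = 22.6875.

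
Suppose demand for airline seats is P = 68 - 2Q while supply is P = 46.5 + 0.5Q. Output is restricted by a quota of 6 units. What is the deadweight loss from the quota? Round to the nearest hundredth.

8.45

Unrestricted equilibrium: Q* = (68 - 46.5)/(2 + 0.5) = 8.6.
At Q = 6 the demand price is 68 - 2(6) = 56 and the supply price is 46.5 + 0.5(6) = 49.5.
DWL = (1/2)(gap between curves at 6) x (Q* - 6) = (1/2)(6.5)(2.6) = 8.45.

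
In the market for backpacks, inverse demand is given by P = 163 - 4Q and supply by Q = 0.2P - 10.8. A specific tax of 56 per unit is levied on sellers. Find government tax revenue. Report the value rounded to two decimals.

Rewriting supply in inverse form: P = 54 + 5Q.
Without the tax, 163 - 4Q = 54 + 5Q so Q* = 12.1111 and P* = 114.5556.
With the tax, sellers need 56 more per unit: 163 - 4Q = 54 + 5Q + 56, so Q_t = 5.8889. Buyers pay P_b = 139.4444; sellers receive P_s = P_b - 56 = 83.4444.
Revenue is the tax times quantity traded: 56 x 5.8889 = 329.7778.

329.78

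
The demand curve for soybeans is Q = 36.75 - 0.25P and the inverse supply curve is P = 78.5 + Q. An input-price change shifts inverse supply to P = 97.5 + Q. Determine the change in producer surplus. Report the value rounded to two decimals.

-44.84

Rewriting demand in inverse form: P = 147 - 4Q.
Initial equilibrium: Q_0 = 13.7, P_0 = 92.2; CS_0 = (1/2)(13.7)(54.8) = 375.38, PS_0 = (1/2)(13.7)(13.7) = 93.845.
New equilibrium: 147 - 4Q = 97.5 + Q gives Q_1 = 9.9, P_1 = 107.4; CS_1 = 196.02, PS_1 = 49.005.
Change in producer surplus = 49.005 - 93.845 = -44.84.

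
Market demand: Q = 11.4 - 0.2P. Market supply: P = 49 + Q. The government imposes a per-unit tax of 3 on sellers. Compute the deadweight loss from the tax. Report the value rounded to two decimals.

Rewriting demand in inverse form: P = 57 - 5Q.
Pre-tax equilibrium: 57 - 5Q = 49 + Q gives Q* = 1.3333, P* = 50.3333.
With the tax, sellers need 3 more per unit: 57 - 5Q = 49 + Q + 3, so Q_t = 0.8333. Buyers pay P_b = 52.8333; sellers receive P_s = P_b - 3 = 49.8333.
The welfare triangle lost has base Q* - Q_t = 0.5 and height t = 3, so DWL = (1/2)(0.5)(3) = 0.75.

0.75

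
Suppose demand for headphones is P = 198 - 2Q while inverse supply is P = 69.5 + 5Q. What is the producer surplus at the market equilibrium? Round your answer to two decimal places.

842.46

Set 198 - 2Q = 69.5 + 5Q, which gives 128.5 = 7Q, so Q* = 18.3571 and P* = 198 - 2(18.3571) = 161.2857.
The supply curve's price intercept is 69.5, so PS = (1/2)(Q*)(P* - 69.5) = (1/2)(18.3571)(91.7857) = 842.4617.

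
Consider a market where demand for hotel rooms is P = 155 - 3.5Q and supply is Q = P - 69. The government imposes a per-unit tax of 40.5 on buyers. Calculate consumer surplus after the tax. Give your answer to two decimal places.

Rewriting supply in inverse form: P = 69 + Q.
Without the tax, 155 - 3.5Q = 69 + Q so Q* = 19.1111 and P* = 88.1111.
A tax on buyers shifts demand down by 40.5: (155 - 40.5) - 3.5Q = 69 + Q, so Q_t = 10.1111. Buyers pay P_b = 119.6111; sellers receive P_s = P_b - 40.5 = 79.1111.
Consumer surplus is the triangle under demand above P_b: (1/2)(10.1111)(155 - 119.6111) = 178.9105.

178.91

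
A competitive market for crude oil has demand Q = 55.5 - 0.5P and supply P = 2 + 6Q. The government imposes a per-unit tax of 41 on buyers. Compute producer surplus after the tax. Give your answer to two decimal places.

216.75

Rewriting demand in inverse form: P = 111 - 2Q.
Without the tax, 111 - 2Q = 2 + 6Q so Q* = 13.625 and P* = 83.75.
A tax on buyers shifts demand down by 41: (111 - 41) - 2Q = 2 + 6Q, so Q_t = 8.5. Buyers pay P_b = 94; sellers receive P_s = P_b - 41 = 53.
Producer surplus is the triangle above supply below P_s: (1/2)(8.5)(53 - 2) = 216.75.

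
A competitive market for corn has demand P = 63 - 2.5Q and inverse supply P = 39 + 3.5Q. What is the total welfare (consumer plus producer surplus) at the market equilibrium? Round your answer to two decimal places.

Setting demand equal to supply, 24 = 6Q, so Q* = 4 and P* = 53.
Total surplus is the full triangle between the curves from 0 to Q*: (1/2)(4)(63 - 39) = 48.

48.00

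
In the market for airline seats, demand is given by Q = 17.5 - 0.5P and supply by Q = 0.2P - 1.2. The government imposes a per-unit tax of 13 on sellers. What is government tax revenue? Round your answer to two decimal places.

Rewriting demand in inverse form: P = 35 - 2Q.
Rewriting supply in inverse form: P = 6 + 5Q.
Pre-tax equilibrium: 35 - 2Q = 6 + 5Q gives Q* = 4.1429, P* = 26.7143.
With the tax, sellers need 13 more per unit: 35 - 2Q = 6 + 5Q + 13, so Q_t = 2.2857. Buyers pay P_b = 30.4286; sellers receive P_s = P_b - 13 = 17.4286.
Tax revenue = t x Q_t = 13 x 2.2857 = 29.7143.

29.71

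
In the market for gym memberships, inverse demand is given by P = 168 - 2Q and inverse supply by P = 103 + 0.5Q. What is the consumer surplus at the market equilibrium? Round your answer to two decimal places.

Setting demand equal to supply, 65 = 2.5Q, so Q* = 26 and P* = 116.
The demand choke price is 168, so CS = (1/2)(Q*)(168 - P*) = (1/2)(26)(52) = 676.

676.00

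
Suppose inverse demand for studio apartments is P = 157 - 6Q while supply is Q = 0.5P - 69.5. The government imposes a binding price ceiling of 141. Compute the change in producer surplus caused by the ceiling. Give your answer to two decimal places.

-4.06

Rewriting supply in inverse form: P = 139 + 2Q.
Without the control, 157 - 6Q = 139 + 2Q so Q* = 2.25 and P* = 143.5.
At the ceiling price 141, quantity supplied is (141 - 139)/2 = 1; supply is the short side, so Q = 1 trades at P = 141.
PS goes from (1/2)(2.25)(4.5) = 5.0625 to 1 (computed as (141 - 139)(1) - (1/2)(2)(1)^2), a change of -4.0625.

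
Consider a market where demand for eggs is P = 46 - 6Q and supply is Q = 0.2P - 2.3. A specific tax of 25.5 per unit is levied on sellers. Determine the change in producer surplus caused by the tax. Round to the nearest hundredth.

Rewriting supply in inverse form: P = 11.5 + 5Q.
Pre-tax equilibrium: 46 - 6Q = 11.5 + 5Q gives Q* = 3.1364, P* = 27.1818.
A tax on sellers shifts supply up by 25.5: 46 - 6Q = 11.5 + 5Q + 25.5, so Q_t = 0.8182. Buyers pay P_b = 41.0909; sellers receive P_s = P_b - 25.5 = 15.5909.
PS falls from (1/2)(3.1364)(15.6818) = 24.5919 to (1/2)(0.8182)(4.0909) = 1.6736, a change of -22.9184.

-22.92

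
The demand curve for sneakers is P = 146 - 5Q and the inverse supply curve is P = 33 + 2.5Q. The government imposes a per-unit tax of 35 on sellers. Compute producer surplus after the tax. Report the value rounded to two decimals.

135.20

Without the tax, 146 - 5Q = 33 + 2.5Q so Q* = 15.0667 and P* = 70.6667.
A tax on sellers shifts supply up by 35: 146 - 5Q = 33 + 2.5Q + 35, so Q_t = 10.4. Buyers pay P_b = 94; sellers receive P_s = P_b - 35 = 59.
PS = (1/2)(Q_t)(P_s - 33) = (1/2)(10.4)(26) = 135.2.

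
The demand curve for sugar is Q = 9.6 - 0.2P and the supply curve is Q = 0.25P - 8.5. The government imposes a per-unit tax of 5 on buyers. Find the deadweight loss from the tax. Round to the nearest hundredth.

Rewriting demand in inverse form: P = 48 - 5Q.
Rewriting supply in inverse form: P = 34 + 4Q.
Pre-tax equilibrium: 48 - 5Q = 34 + 4Q gives Q* = 1.5556, P* = 40.2222.
With the tax, buyers' net willingness to pay falls by 5: (48 - 5) - 5Q = 34 + 4Q, so Q_t = 1. Buyers pay P_b = 43; sellers receive P_s = P_b - 5 = 38.
The welfare triangle lost has base Q* - Q_t = 0.5556 and height t = 5, so DWL = (1/2)(0.5556)(5) = 1.3889.

1.39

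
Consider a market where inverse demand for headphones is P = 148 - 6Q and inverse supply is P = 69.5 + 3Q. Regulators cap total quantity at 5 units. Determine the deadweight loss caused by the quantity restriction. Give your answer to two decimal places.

62.35

Unrestricted equilibrium: Q* = (148 - 69.5)/(6 + 3) = 8.7222.
At Q = 5 the demand price is 148 - 6(5) = 118 and the supply price is 69.5 + 3(5) = 84.5.
DWL = (1/2)(gap between curves at 5) x (Q* - 5) = (1/2)(33.5)(3.7222) = 62.3472.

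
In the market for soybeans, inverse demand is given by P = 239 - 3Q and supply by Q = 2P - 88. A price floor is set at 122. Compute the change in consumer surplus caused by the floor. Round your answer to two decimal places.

-2374.62

Rewriting supply in inverse form: P = 44 + 0.5Q.
Without the control, 239 - 3Q = 44 + 0.5Q so Q* = 55.7143 and P* = 71.8571.
At P = 122, buyers demand (239 - 122)/3 = 39 while sellers would supply more, so the quantity traded is 39 at price 122.
CS goes from (1/2)(55.7143)(167.1429) = 4656.1224 to 2281.5 (computed as (239 - 122)(39) - (1/2)(3)(39)^2), a change of -2374.6224.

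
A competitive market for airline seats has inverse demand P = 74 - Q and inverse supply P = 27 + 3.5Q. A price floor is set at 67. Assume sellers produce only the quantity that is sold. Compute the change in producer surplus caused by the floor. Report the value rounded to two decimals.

3.35

Free-market equilibrium: 74 - Q = 27 + 3.5Q gives Q* = 10.4444, P* = 63.5556.
At P = 67, buyers demand (74 - 67)/1 = 7 while sellers would supply more, so the quantity traded is 7 at price 67.
PS goes from (1/2)(10.4444)(36.5556) = 190.9012 to 194.25 (computed as (67 - 27)(7) - (1/2)(3.5)(7)^2), a change of 3.3488.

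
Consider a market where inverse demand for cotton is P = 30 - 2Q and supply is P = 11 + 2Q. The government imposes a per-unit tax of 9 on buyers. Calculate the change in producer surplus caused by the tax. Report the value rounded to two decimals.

Pre-tax equilibrium: 30 - 2Q = 11 + 2Q gives Q* = 4.75, P* = 20.5.
A tax on buyers shifts demand down by 9: (30 - 9) - 2Q = 11 + 2Q, so Q_t = 2.5. Buyers pay P_b = 25; sellers receive P_s = P_b - 9 = 16.
Producers lose the trapezoid between P_s and P* out to Q_t plus the triangle from Q_t to Q*: change in PS = 6.25 - 22.5625 = -16.3125.

-16.31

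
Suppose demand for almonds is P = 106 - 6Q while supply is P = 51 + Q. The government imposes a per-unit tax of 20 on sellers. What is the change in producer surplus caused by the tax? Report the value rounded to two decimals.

Without the tax, 106 - 6Q = 51 + Q so Q* = 7.8571 and P* = 58.8571.
With the tax, sellers need 20 more per unit: 106 - 6Q = 51 + Q + 20, so Q_t = 5. Buyers pay P_b = 76; sellers receive P_s = P_b - 20 = 56.
PS falls from (1/2)(7.8571)(7.8571) = 30.8673 to (1/2)(5)(5) = 12.5, a change of -18.3673.

-18.37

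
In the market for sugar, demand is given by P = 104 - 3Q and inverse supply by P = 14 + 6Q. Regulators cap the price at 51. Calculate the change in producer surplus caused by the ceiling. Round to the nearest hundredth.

Free-market equilibrium: 104 - 3Q = 14 + 6Q gives Q* = 10, P* = 74.
At P = 51, sellers supply (51 - 14)/6 = 6.1667 while buyers want more, so the quantity traded is 6.1667 at price 51.
PS goes from (1/2)(10)(60) = 300 to 114.0833 (computed as (51 - 14)(6.1667) - (1/2)(6)(6.1667)^2), a change of -185.9167.

-185.92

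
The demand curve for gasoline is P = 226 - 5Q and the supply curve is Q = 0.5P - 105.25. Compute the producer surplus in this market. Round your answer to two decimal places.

Rewriting supply in inverse form: P = 210.5 + 2Q.
Set 226 - 5Q = 210.5 + 2Q, which gives 15.5 = 7Q, so Q* = 2.2143 and P* = 226 - 5(2.2143) = 214.9286.
The supply curve's price intercept is 210.5, so PS = (1/2)(Q*)(P* - 210.5) = (1/2)(2.2143)(4.4286) = 4.9031.

4.90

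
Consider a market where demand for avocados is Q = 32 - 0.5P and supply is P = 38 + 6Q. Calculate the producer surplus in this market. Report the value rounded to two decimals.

31.69

Rewriting demand in inverse form: P = 64 - 2Q.
Setting demand equal to supply, 26 = 8Q, so Q* = 3.25 and P* = 57.5.
PS is the area between P* and the supply curve from 0 to Q*: (1/2)(3.25)(19.5) = 31.6875.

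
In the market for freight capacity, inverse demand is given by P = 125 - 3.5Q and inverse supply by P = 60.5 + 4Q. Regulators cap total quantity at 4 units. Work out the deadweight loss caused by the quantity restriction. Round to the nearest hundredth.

Without the quota, 125 - 3.5Q = 60.5 + 4Q gives Q* = 8.6.
At Q = 4 the demand price is 125 - 3.5(4) = 111 and the supply price is 60.5 + 4(4) = 76.5.
DWL = (1/2)(gap between curves at 4) x (Q* - 4) = (1/2)(34.5)(4.6) = 79.35.

79.35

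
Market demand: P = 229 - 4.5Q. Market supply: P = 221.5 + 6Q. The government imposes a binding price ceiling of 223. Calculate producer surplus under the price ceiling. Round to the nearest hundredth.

0.19

Free-market equilibrium: 229 - 4.5Q = 221.5 + 6Q gives Q* = 0.7143, P* = 225.7857.
At P = 223, sellers supply (223 - 221.5)/6 = 0.25 while buyers want more, so the quantity traded is 0.25 at price 223.
PS is the triangle above supply below 223: (1/2)(0.25)(223 - 221.5) = 0.1875.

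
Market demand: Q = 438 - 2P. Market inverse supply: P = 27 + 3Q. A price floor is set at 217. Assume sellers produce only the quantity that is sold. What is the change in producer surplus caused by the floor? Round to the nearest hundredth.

Rewriting demand in inverse form: P = 219 - 0.5Q.
Without the control, 219 - 0.5Q = 27 + 3Q so Q* = 54.8571 and P* = 191.5714.
At the floor price 217, quantity demanded is (219 - 217)/0.5 = 4; demand is the short side, so Q = 4 trades at P = 217.
PS goes from (1/2)(54.8571)(164.5714) = 4513.9592 to 736 (computed as (217 - 27)(4) - (1/2)(3)(4)^2), a change of -3777.9592.

-3777.96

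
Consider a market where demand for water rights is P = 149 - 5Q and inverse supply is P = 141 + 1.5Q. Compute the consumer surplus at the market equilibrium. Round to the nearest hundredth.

3.79

Set 149 - 5Q = 141 + 1.5Q, which gives 8 = 6.5Q, so Q* = 1.2308 and P* = 149 - 5(1.2308) = 142.8462.
CS is the area between the demand curve and P* from 0 to Q*: (1/2)(1.2308)(6.1538) = 3.787.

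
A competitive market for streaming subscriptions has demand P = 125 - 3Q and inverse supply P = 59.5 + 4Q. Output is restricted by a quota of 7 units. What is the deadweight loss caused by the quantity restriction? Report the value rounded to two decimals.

19.45

Without the quota, 125 - 3Q = 59.5 + 4Q gives Q* = 9.3571.
At Q = 7 the demand price is 125 - 3(7) = 104 and the supply price is 59.5 + 4(7) = 87.5.
DWL = (1/2)(gap between curves at 7) x (Q* - 7) = (1/2)(16.5)(2.3571) = 19.4464.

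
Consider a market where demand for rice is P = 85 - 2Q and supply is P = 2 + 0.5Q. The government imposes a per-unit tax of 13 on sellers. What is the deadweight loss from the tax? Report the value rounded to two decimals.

33.80

Without the tax, 85 - 2Q = 2 + 0.5Q so Q* = 33.2 and P* = 18.6.
With the tax, sellers need 13 more per unit: 85 - 2Q = 2 + 0.5Q + 13, so Q_t = 28. Buyers pay P_b = 29; sellers receive P_s = P_b - 13 = 16.
Deadweight loss is the triangle between the curves from Q_t to Q*: (1/2)(33.2 - 28)(13) = 33.8.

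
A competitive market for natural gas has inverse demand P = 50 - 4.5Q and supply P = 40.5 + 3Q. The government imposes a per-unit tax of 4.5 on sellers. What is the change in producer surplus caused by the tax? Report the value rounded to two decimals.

-1.74

Pre-tax equilibrium: 50 - 4.5Q = 40.5 + 3Q gives Q* = 1.2667, P* = 44.3.
A tax on sellers shifts supply up by 4.5: 50 - 4.5Q = 40.5 + 3Q + 4.5, so Q_t = 0.6667. Buyers pay P_b = 47; sellers receive P_s = P_b - 4.5 = 42.5.
PS falls from (1/2)(1.2667)(3.8) = 2.4067 to (1/2)(0.6667)(2) = 0.6667, a change of -1.74.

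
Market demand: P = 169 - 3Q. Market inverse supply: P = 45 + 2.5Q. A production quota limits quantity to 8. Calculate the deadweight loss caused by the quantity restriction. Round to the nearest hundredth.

Unrestricted equilibrium: Q* = (169 - 45)/(3 + 2.5) = 22.5455.
At Q = 8 the demand price is 169 - 3(8) = 145 and the supply price is 45 + 2.5(8) = 65.
Deadweight loss is the triangle between the curves from 8 to 22.5455: (1/2)(145 - 65)(22.5455 - 8) = 581.8182.

581.82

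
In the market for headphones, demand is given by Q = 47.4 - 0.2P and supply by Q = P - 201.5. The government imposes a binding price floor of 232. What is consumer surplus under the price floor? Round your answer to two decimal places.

Rewriting demand in inverse form: P = 237 - 5Q.
Rewriting supply in inverse form: P = 201.5 + Q.
Without the control, 237 - 5Q = 201.5 + Q so Q* = 5.9167 and P* = 207.4167.
At P = 232, buyers demand (237 - 232)/5 = 1 while sellers would supply more, so the quantity traded is 1 at price 232.
CS is the triangle under demand above 232: (1/2)(1)(237 - 232) = 2.5.

2.50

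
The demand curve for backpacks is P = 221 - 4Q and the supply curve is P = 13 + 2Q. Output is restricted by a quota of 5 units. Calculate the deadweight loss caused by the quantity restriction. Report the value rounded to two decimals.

2640.33

Without the quota, 221 - 4Q = 13 + 2Q gives Q* = 34.6667.
At Q = 5 the demand price is 221 - 4(5) = 201 and the supply price is 13 + 2(5) = 23.
DWL = (1/2)(gap between curves at 5) x (Q* - 5) = (1/2)(178)(29.6667) = 2640.3333.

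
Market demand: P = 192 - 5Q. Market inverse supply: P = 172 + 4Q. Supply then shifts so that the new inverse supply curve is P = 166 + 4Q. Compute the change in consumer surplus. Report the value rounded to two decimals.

8.52

Initial equilibrium: Q_0 = 2.2222, P_0 = 180.8889; CS_0 = (1/2)(2.2222)(11.1111) = 12.3457, PS_0 = (1/2)(2.2222)(8.8889) = 9.8765.
New equilibrium: 192 - 5Q = 166 + 4Q gives Q_1 = 2.8889, P_1 = 177.5556; CS_1 = 20.8642, PS_1 = 16.6914.
Change in consumer surplus = 20.8642 - 12.3457 = 8.5185.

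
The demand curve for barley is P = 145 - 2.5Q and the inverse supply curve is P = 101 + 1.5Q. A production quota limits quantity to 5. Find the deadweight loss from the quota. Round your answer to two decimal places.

Unrestricted equilibrium: Q* = (145 - 101)/(2.5 + 1.5) = 11.
At Q = 5 the demand price is 145 - 2.5(5) = 132.5 and the supply price is 101 + 1.5(5) = 108.5.
Deadweight loss is the triangle between the curves from 5 to 11: (1/2)(132.5 - 108.5)(11 - 5) = 72.

72.00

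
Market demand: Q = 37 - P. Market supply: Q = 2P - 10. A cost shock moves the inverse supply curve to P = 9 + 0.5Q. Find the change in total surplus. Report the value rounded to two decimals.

-80.00

Rewriting demand in inverse form: P = 37 - Q.
Rewriting supply in inverse form: P = 5 + 0.5Q.
Initial equilibrium: Q_0 = 21.3333, P_0 = 15.6667; CS_0 = (1/2)(21.3333)(21.3333) = 227.5556, PS_0 = (1/2)(21.3333)(10.6667) = 113.7778.
New equilibrium: 37 - Q = 9 + 0.5Q gives Q_1 = 18.6667, P_1 = 18.3333; CS_1 = 174.2222, PS_1 = 87.1111.
Change in total surplus = (174.2222 + 87.1111) - (227.5556 + 113.7778) = -80.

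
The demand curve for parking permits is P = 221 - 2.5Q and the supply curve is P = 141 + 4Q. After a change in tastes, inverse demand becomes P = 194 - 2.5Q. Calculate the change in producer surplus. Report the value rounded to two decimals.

Initial equilibrium: Q_0 = 12.3077, P_0 = 190.2308; CS_0 = (1/2)(12.3077)(30.7692) = 189.3491, PS_0 = (1/2)(12.3077)(49.2308) = 302.9586.
New equilibrium: 194 - 2.5Q = 141 + 4Q gives Q_1 = 8.1538, P_1 = 173.6154; CS_1 = 83.1065, PS_1 = 132.9704.
Change in producer surplus = 132.9704 - 302.9586 = -169.9882.

-169.99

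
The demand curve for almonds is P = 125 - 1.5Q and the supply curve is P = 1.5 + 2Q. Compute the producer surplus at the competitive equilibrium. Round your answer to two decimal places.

Setting demand equal to supply, 123.5 = 3.5Q, so Q* = 35.2857 and P* = 72.0714.
Producer surplus is the triangle above supply below P*: (1/2)(35.2857)(72.0714 - 1.5) = (1/2)(35.2857)(70.5714) = 1245.0816.

1245.08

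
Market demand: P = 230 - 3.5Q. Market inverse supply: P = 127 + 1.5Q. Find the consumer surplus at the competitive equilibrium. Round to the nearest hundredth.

Set 230 - 3.5Q = 127 + 1.5Q, which gives 103 = 5Q, so Q* = 20.6 and P* = 230 - 3.5(20.6) = 157.9.
The demand choke price is 230, so CS = (1/2)(Q*)(230 - P*) = (1/2)(20.6)(72.1) = 742.63.

742.63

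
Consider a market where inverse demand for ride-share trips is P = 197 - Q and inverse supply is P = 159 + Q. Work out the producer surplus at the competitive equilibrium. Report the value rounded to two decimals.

Equilibrium: 197 - Q = 159 + Q, so Q* = 19 and P* = 178.
PS is the area between P* and the supply curve from 0 to Q*: (1/2)(19)(19) = 180.5.

180.50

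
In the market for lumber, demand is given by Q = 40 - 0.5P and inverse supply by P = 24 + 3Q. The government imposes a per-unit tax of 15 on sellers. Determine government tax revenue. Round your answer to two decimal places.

123.00

Rewriting demand in inverse form: P = 80 - 2Q.
Pre-tax equilibrium: 80 - 2Q = 24 + 3Q gives Q* = 11.2, P* = 57.6.
A tax on sellers shifts supply up by 15: 80 - 2Q = 24 + 3Q + 15, so Q_t = 8.2. Buyers pay P_b = 63.6; sellers receive P_s = P_b - 15 = 48.6.
Tax revenue = t x Q_t = 15 x 8.2 = 123.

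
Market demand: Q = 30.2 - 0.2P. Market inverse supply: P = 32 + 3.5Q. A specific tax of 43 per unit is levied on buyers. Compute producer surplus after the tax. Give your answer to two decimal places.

139.90

Rewriting demand in inverse form: P = 151 - 5Q.
Without the tax, 151 - 5Q = 32 + 3.5Q so Q* = 14 and P* = 81.
With the tax, buyers' net willingness to pay falls by 43: (151 - 43) - 5Q = 32 + 3.5Q, so Q_t = 8.9412. Buyers pay P_b = 106.2941; sellers receive P_s = P_b - 43 = 63.2941.
PS = (1/2)(Q_t)(P_s - 32) = (1/2)(8.9412)(31.2941) = 139.9031.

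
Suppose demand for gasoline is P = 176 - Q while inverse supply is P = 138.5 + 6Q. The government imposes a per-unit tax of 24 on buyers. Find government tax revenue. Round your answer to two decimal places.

46.29

Without the tax, 176 - Q = 138.5 + 6Q so Q* = 5.3571 and P* = 170.6429.
A tax on buyers shifts demand down by 24: (176 - 24) - Q = 138.5 + 6Q, so Q_t = 1.9286. Buyers pay P_b = 174.0714; sellers receive P_s = P_b - 24 = 150.0714.
Revenue is the tax times quantity traded: 24 x 1.9286 = 46.2857.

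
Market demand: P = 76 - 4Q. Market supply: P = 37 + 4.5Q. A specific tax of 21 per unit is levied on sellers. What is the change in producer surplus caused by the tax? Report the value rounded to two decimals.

-37.28

Pre-tax equilibrium: 76 - 4Q = 37 + 4.5Q gives Q* = 4.5882, P* = 57.6471.
A tax on sellers shifts supply up by 21: 76 - 4Q = 37 + 4.5Q + 21, so Q_t = 2.1176. Buyers pay P_b = 67.5294; sellers receive P_s = P_b - 21 = 46.5294.
PS falls from (1/2)(4.5882)(20.6471) = 47.3668 to (1/2)(2.1176)(9.5294) = 10.09, a change of -37.2768.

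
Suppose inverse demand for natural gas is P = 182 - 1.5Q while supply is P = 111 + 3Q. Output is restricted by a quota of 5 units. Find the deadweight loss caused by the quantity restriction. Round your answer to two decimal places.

261.36

Without the quota, 182 - 1.5Q = 111 + 3Q gives Q* = 15.7778.
At Q = 5 the demand price is 182 - 1.5(5) = 174.5 and the supply price is 111 + 3(5) = 126.
Deadweight loss is the triangle between the curves from 5 to 15.7778: (1/2)(174.5 - 126)(15.7778 - 5) = 261.3611.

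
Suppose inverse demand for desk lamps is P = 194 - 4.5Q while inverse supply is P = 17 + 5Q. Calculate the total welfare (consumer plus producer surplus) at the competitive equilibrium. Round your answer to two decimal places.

Setting demand equal to supply, 177 = 9.5Q, so Q* = 18.6316 and P* = 110.1579.
CS = (1/2)(18.6316)(83.8421) = 781.0554 and PS = (1/2)(18.6316)(93.1579) = 867.8393, so total surplus = 1648.8947.

1648.89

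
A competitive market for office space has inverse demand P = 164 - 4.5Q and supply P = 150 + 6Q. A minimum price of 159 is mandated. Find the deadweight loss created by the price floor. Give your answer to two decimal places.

0.26

Without the control, 164 - 4.5Q = 150 + 6Q so Q* = 1.3333 and P* = 158.
At the floor price 159, quantity demanded is (164 - 159)/4.5 = 1.1111; demand is the short side, so Q = 1.1111 trades at P = 159.
The lost-trades triangle has base Q* - 1.1111 = 0.2222 and height equal to the gap between the curves at Q = 1.1111, which is 159 - 156.6667 = 2.3333. DWL = (1/2)(0.2222)(2.3333) = 0.2593.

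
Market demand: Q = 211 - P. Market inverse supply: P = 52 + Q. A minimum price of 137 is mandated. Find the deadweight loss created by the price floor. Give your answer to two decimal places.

Rewriting demand in inverse form: P = 211 - Q.
Without the control, 211 - Q = 52 + Q so Q* = 79.5 and P* = 131.5.
At the floor price 137, quantity demanded is (211 - 137)/1 = 74; demand is the short side, so Q = 74 trades at P = 137.
At Q = 74 the demand price is 137 and the supply price is 126. Deadweight loss is the triangle between the curves from 74 to 79.5: (1/2)(137 - 126)(79.5 - 74) = 30.25.

30.25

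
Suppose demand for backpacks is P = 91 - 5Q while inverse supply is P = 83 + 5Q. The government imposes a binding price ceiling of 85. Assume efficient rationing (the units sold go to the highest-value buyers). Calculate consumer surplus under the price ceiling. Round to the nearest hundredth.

2.00

Without the control, 91 - 5Q = 83 + 5Q so Q* = 0.8 and P* = 87.
At P = 85, sellers supply (85 - 83)/5 = 0.4 while buyers want more, so the quantity traded is 0.4 at price 85.
The demand price at Q = 0.4 is 89. CS is the trapezoid between demand and 85 over [0, 0.4]: (1/2)[(91 - 85) + (89 - 85)](0.4) = 2.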